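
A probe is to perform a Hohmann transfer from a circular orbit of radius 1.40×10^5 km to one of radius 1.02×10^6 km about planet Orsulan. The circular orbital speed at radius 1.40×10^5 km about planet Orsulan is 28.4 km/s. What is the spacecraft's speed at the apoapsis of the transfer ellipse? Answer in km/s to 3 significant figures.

From the circular-orbit relation v² = μ/r at r = 1.40×10^5 km: μ = v²r = (28.4)² × 1.40×10^5 = 1.12918×10^8 km³/s².
The Hohmann ellipse has a_t = (r₁ + r₂)/2 = 5.800×10^5 km.
The apoapsis of the transfer ellipse is at r = 1.020×10^6 km.
From the vis-viva equation, v = √[μ(2/r − 1/a_t)] = 5.169 km/s.

v = 5.17 km/s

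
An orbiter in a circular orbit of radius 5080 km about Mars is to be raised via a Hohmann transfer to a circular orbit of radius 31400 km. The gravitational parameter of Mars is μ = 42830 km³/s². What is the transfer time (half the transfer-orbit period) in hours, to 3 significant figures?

Transfer-ellipse semi-major axis a_t = (r₁ + r₂)/2 = (5080 + 31400)/2 = 18240 km.
By Kepler's third law the transfer-orbit period is T = 2π√(a_t³/μ), so t = T/2 = 37390 s.
Converting: 37390 s ÷ 3600 s/hour = 10.4 hours.

t = 10.4 hours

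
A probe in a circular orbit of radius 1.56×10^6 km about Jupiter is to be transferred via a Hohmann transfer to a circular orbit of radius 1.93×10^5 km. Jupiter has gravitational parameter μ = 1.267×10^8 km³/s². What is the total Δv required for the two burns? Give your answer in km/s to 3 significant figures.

Semi-major axis of the transfer orbit: a_t = (1.560×10^6 + 1.930×10^5)/2 = 8.765×10^5 km.
At r₁ the circular-orbit speed is v₁ = √(μ/r₁) = 9.012 km/s.
On the transfer ellipse at r₁, vis-viva gives v_a = √[μ(2/r₁ − 1/a_t)] = 4.229 km/s.
First burn Δv₁ = |v_a − v₁| = 4.783 km/s.
At r₂, v₂ = √(μ/r₂) = 25.62 km/s.
Transfer-orbit speed at r₂: v_p = √[μ(2/r₂ − 1/a_t)] = 34.18 km/s.
Second burn Δv₂ = |v₂ − v_p| = 8.560 km/s.
Δv = Δv₁ + Δv₂ = 4.783 + 8.560 = 13.34 km/s.

Δv = 13.3 km/s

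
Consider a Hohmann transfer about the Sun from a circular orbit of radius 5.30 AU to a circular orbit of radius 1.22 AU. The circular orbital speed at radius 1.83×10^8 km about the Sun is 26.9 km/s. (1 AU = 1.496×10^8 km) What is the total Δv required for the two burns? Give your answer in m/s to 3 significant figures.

From the circular-orbit relation v² = μ/r at r = 1.83×10^8 km: μ = v²r = (26.9)² × 1.83×10^8 = 1.32421×10^11 km³/s².
In km: r₁ = 5.30 × 1.496×10^8 = 7.9288×10^8 km; r₂ = 1.22 × 1.496×10^8 = 1.82512×10^8 km.
Transfer-ellipse semi-major axis a_t = (r₁ + r₂)/2 = (7.9288×10^8 + 1.82512×10^8)/2 = 4.87696×10^8 km.
At r₁ the circular-orbit speed is v₁ = √(μ/r₁) = 12.9233 km/s.
Transfer-orbit speed at r₁ (v² = μ(2/r − 1/a)): v_a = √[μ(2/r₁ − 1/a_t)] = 7.90579 km/s.
First burn Δv₁ = |v_a − v₁| = 5.018 km/s.
At r₂, v₂ = √(μ/r₂) = 26.936 km/s.
Transfer-orbit speed at r₂: v_p = √[μ(2/r₂ − 1/a_t)] = 34.345 km/s.
Second burn Δv₂ = |v₂ − v_p| = 7.409 km/s.
Δv = Δv₁ + Δv₂ = 5.018 + 7.409 = 12.43 km/s.

Δv = 12400 m/s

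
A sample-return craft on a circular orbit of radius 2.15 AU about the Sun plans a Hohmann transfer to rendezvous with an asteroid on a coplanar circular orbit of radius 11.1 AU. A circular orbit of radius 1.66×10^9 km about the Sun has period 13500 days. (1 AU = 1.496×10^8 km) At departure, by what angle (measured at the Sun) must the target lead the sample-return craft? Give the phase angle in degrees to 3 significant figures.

From Kepler's third law T² = 4π²r³/μ at r = 1.66×10^9 km, T = 13500 days = 13500 × 86400 s = 1.1664×10^9 s: μ = 4π²r³/T² = 1.32736×10^11 km³/s².
In km: r₁ = 2.15 × 1.496×10^8 = 3.2164×10^8 km; r₂ = 11.1 × 1.496×10^8 = 1.66056×10^9 km.
Transfer-ellipse semi-major axis a_t = (r₁ + r₂)/2 = (3.2164×10^8 + 1.66056×10^9)/2 = 9.911×10^8 km.
The half-period of the transfer ellipse is t = π√(a_t³/μ) = 2.6905×10^8 s.
The target's mean motion on its circular orbit is ω₂ = √(μ/r₂³) = 5.3841×10^-9 rad/s.
Angle swept by the target during transfer: ω₂·t = 1.4486 rad = 83.00°.
The sample-return craft traverses 180° on the transfer ellipse, so the target must lead by 180° − 83.00° = 97.0°.

φ = 97.0°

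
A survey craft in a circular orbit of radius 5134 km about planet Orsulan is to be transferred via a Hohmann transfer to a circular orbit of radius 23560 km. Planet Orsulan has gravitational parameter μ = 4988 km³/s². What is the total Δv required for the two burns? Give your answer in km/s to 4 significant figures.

Transfer-ellipse semi-major axis a_t = (r₁ + r₂)/2 = (5134 + 23560)/2 = 14347 km.
At r₁ the circular-orbit speed is v₁ = √(μ/r₁) = 0.98568 km/s.
Transfer-orbit speed at r₁ (v² = μ(2/r − 1/a)): v_p = √[μ(2/r₁ − 1/a_t)] = 1.2631 km/s.
First burn Δv₁ = |v_p − v₁| = 0.2774 km/s.
At r₂, v₂ = √(μ/r₂) = 0.4601 km/s.
Transfer-orbit speed at r₂: v_a = √[μ(2/r₂ − 1/a_t)] = 0.2752 km/s.
Second burn Δv₂ = |v₂ − v_a| = 0.1849 km/s.
Total Δv = Δv₁ + Δv₂ = 0.4623 km/s.

Δv = 0.4623 km/s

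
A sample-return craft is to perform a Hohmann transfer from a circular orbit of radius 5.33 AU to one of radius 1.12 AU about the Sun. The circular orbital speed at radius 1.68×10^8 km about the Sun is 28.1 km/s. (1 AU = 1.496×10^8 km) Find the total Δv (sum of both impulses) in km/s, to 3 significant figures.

Δv = 13.3 km/s

From the circular-orbit relation v² = μ/r at r = 1.68×10^8 km: μ = v²r = (28.1)² × 1.68×10^8 = 1.32654×10^11 km³/s².
In km: r₁ = 5.33 × 1.496×10^8 = 7.97368×10^8 km; r₂ = 1.12 × 1.496×10^8 = 1.67552×10^8 km.
Semi-major axis of the transfer orbit: a_t = (7.97368×10^8 + 1.67552×10^8)/2 = 4.8246×10^8 km.
At r₁ the circular-orbit speed is v₁ = √(μ/r₁) = 12.898 km/s.
Transfer-orbit speed at r₁ (vis-viva equation): v_a = √[μ(2/r₁ − 1/a_t)] = 7.6011 km/s.
First burn Δv₁ = |v_a − v₁| = 5.297 km/s.
At r₂, v₂ = √(μ/r₂) = 28.138 km/s.
Transfer-orbit speed at r₂: v_p = √[μ(2/r₂ − 1/a_t)] = 36.173 km/s.
Second burn Δv₂ = |v₂ − v_p| = 8.035 km/s.
Δv = Δv₁ + Δv₂ = 5.297 + 8.035 = 13.33 km/s.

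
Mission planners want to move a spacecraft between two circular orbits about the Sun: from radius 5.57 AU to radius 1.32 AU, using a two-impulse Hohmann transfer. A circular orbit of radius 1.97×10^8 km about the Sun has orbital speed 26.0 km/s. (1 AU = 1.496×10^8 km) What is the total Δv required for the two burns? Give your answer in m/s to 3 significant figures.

From the circular-orbit relation v² = μ/r at r = 1.97×10^8 km: μ = v²r = (26.0)² × 1.97×10^8 = 1.33172×10^11 km³/s².
In km: r₁ = 5.57 × 1.496×10^8 = 8.33272×10^8 km; r₂ = 1.32 × 1.496×10^8 = 1.97472×10^8 km.
Transfer-ellipse semi-major axis a_t = (r₁ + r₂)/2 = (8.33272×10^8 + 1.97472×10^8)/2 = 5.15372×10^8 km.
At r₁ the circular-orbit speed is v₁ = √(μ/r₁) = 12.642 km/s.
On the transfer ellipse at r₁, vis-viva gives v_a = √[μ(2/r₁ − 1/a_t)] = 7.8254 km/s.
First burn Δv₁ = |v_a − v₁| = 4.817 km/s.
At r₂, v₂ = √(μ/r₂) = 25.969 km/s.
Transfer-orbit speed at r₂: v_p = √[μ(2/r₂ − 1/a_t)] = 33.021 km/s.
Second burn Δv₂ = |v₂ − v_p| = 7.052 km/s.
Total Δv = Δv₁ + Δv₂ = 11.87 km/s.

Δv = 11900 m/s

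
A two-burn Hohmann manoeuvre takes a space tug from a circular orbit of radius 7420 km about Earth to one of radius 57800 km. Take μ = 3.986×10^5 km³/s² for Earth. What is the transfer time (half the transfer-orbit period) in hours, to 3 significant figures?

The Hohmann ellipse has a_t = (r₁ + r₂)/2 = 32610 km.
Half the transfer-orbit period gives t = π√(a_t³/μ) = 29300 s.
Converting: 29300 s ÷ 3600 s/hour = 8.14 hours.

t = 8.14 hours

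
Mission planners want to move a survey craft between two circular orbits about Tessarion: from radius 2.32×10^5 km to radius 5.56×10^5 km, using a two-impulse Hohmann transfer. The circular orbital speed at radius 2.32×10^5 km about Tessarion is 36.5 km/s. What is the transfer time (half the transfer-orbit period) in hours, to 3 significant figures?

t = 12.3 hours

From the circular-orbit relation v² = μ/r at r = 2.32×10^5 km: μ = v²r = (36.5)² × 2.32×10^5 = 3.09082×10^8 km³/s².
The Hohmann ellipse has a_t = (r₁ + r₂)/2 = 3.940×10^5 km.
Transfer time t = π√(a_t³/μ) = π√((3.940×10^5)³ / 3.09082×10^8) = 44190 s.
Converting: 44190 s ÷ 3600 s/hour = 12.3 hours.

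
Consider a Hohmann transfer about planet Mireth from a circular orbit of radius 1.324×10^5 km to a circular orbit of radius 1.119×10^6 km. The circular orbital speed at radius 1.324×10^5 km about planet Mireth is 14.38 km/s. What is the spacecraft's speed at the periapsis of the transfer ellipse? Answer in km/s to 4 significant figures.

v = 19.23 km/s

From the circular-orbit relation v² = μ/r at r = 1.324×10^5 km: μ = v²r = (14.38)² × 1.324×10^5 = 2.73783×10^7 km³/s².
Transfer-ellipse semi-major axis a_t = (r₁ + r₂)/2 = (1.324×10^5 + 1.119×10^6)/2 = 6.257×10^5 km.
At periapsis, r = 1.324×10^5 km.
Applying v² = μ(2/r − 1/a_t): v = 19.23 km/s.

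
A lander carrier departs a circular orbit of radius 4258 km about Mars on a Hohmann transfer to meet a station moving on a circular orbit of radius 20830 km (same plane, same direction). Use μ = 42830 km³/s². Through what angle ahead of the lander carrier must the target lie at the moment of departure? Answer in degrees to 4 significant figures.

Transfer-ellipse semi-major axis a_t = (r₁ + r₂)/2 = (4258 + 20830)/2 = 12544 km.
Transfer time t = π√(a_t³/μ) = 21327.0 s.
Target angular speed ω₂ = √(μ/r₂³) = 6.88399×10^-5 rad/s.
Angle swept by the target during transfer: ω₂·t = 1.4681 rad = 84.12°.
Arrival is 180° from departure on the ellipse, so φ = 180° − 84.12° = 95.88°.

φ = 95.88°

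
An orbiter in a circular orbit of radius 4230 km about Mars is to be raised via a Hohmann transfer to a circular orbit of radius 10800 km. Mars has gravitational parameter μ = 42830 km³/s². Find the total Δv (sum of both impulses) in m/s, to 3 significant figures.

Δv = 1130 m/s

Transfer-ellipse semi-major axis a_t = (r₁ + r₂)/2 = (4230 + 10800)/2 = 7515 km.
At r₁ the circular-orbit speed is v₁ = √(μ/r₁) = 3.1820 km/s.
On the transfer ellipse at r₁, vis-viva equation gives v_p = √[μ(2/r₁ − 1/a_t)] = 3.8146 km/s.
First burn Δv₁ = |v_p − v₁| = 0.6326 km/s.
Circular speed at r₂: v₂ = √(μ/r₂) = 1.99142 km/s.
Transfer-orbit speed at r₂: v_a = √[μ(2/r₂ − 1/a_t)] = 1.49406 km/s.
Second burn Δv₂ = |v₂ − v_a| = 0.4974 km/s.
Δv = Δv₁ + Δv₂ = 0.6326 + 0.4974 = 1.130 km/s.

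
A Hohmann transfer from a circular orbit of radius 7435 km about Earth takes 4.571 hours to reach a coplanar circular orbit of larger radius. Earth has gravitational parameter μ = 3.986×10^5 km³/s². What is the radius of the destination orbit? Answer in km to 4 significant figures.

r₂ = 36960 km

Transfer time t = 4.571 hours = 16455.6 s, and t = π√(a_t³/μ).
So a_t = (μ t²/π²)^(1/3) = (3.986×10^5 × (16455.6)² / π²)^(1/3) = 22197 km.
Since a_t = (r₁ + r₂)/2, r₂ = 2a_t − r₁ = 2×22197 − 7435 = 36959 km.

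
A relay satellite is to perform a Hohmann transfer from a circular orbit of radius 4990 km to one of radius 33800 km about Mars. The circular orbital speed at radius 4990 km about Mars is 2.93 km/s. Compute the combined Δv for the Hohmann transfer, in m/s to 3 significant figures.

From the circular-orbit relation v² = μ/r at r = 4990 km: μ = v²r = (2.93)² × 4990 = 42838.7 km³/s².
The Hohmann ellipse has a_t = (r₁ + r₂)/2 = 19395 km.
Circular speed at r₁: v₁ = √(μ/r₁) = √(42838.7/4990) = 2.930 km/s.
Transfer-orbit speed at r₁ (vis-viva equation): v_p = √[μ(2/r₁ − 1/a_t)] = 3.868 km/s.
First burn Δv₁ = |v_p − v₁| = 0.9380 km/s.
At r₂, v₂ = √(μ/r₂) = 1.1258 km/s.
Transfer-orbit speed at r₂: v_a = √[μ(2/r₂ − 1/a_t)] = 0.57104 km/s.
Second burn Δv₂ = |v₂ − v_a| = 0.5548 km/s.
Δv = Δv₁ + Δv₂ = 0.9380 + 0.5548 = 1.493 km/s.

Δv = 1490 m/s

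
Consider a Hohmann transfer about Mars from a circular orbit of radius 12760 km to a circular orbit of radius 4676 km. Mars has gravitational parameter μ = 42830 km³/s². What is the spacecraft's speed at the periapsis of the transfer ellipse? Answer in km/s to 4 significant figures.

v = 3.661 km/s

Transfer-ellipse semi-major axis a_t = (r₁ + r₂)/2 = (12760 + 4676)/2 = 8718 km.
The periapsis of the transfer ellipse is at r = 4676 km.
Vis-viva: v = √[μ(2/r − 1/a_t)] = √[42830 × (2/4676 − 1/8718)] = 3.661 km/s.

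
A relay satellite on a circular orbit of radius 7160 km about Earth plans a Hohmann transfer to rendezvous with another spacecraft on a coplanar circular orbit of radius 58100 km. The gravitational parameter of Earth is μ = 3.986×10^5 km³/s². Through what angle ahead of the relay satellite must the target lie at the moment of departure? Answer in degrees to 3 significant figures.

φ = 104°

Semi-major axis of the transfer orbit: a_t = (7160 + 58100)/2 = 32630 km.
Transfer time t = π√(a_t³/μ) = 29330 s.
Target angular speed ω₂ = √(μ/r₂³) = 4.508×10^-5 rad/s.
Angle swept by the target during transfer: ω₂·t = 1.3222 rad = 75.76°.
Arrival is 180° from departure on the ellipse, so φ = 180° − 75.76° = 104°.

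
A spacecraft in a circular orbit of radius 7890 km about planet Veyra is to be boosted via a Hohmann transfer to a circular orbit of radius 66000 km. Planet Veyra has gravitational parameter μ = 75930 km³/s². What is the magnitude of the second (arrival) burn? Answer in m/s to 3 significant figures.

Transfer-ellipse semi-major axis a_t = (r₁ + r₂)/2 = (7890 + 66000)/2 = 36945 km.
On the circular orbit at r = 66000 km, v_c = √(μ/r) = 1.0726 km/s.
Vis-viva on the transfer ellipse at r = 66000 km gives v_t = √[μ(2/r − 1/a_t)] = 0.49567 km/s.
Δv₂ = |v_t − v_c| = |0.49567 − 1.0726| = 0.5769 km/s.

Δv₂ = 577 m/s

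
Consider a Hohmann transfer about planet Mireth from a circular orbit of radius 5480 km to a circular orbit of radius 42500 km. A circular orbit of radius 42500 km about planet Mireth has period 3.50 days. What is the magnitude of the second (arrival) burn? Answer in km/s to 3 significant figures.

Δv₂ = 0.461 km/s

From Kepler's third law T² = 4π²r³/μ at r = 42500 km, T = 3.50 days = 3.50 × 86400 s = 3.024×10^5 s: μ = 4π²r³/T² = 33140.8 km³/s².
Semi-major axis of the transfer orbit: a_t = (5480 + 42500)/2 = 23990 km.
On the circular orbit at r = 42500 km, v_c = √(μ/r) = 0.88305 km/s.
Transfer-orbit speed at the same r (vis-viva, a = a_t): v_t = √[μ(2/r − 1/a_t)] = 0.42205 km/s.
Δv₂ = |v_t − v_c| = |0.42205 − 0.88305| = 0.4610 km/s.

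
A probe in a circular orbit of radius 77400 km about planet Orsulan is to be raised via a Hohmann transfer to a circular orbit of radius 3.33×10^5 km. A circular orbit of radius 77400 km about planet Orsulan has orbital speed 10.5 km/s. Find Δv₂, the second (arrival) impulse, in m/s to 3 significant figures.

Δv₂ = 1950 m/s

From the circular-orbit relation v² = μ/r at r = 77400 km: μ = v²r = (10.5)² × 77400 = 8.53335×10^6 km³/s².
Transfer-ellipse semi-major axis a_t = (r₁ + r₂)/2 = (77400 + 3.330×10^5)/2 = 2.052×10^5 km.
On the circular orbit at r = 3.330×10^5 km, v_c = √(μ/r) = 5.062 km/s.
Vis-viva on the transfer ellipse at r = 3.330×10^5 km gives v_t = √[μ(2/r − 1/a_t)] = 3.109 km/s.
Δv₂ = |v_t − v_c| = |3.109 − 5.062| = 1.953 km/s.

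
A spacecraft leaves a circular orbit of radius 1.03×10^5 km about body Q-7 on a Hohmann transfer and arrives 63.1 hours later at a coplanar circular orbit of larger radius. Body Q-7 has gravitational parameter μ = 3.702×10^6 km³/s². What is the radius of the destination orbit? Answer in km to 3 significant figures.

Transfer time t = 63.1 hours = 2.2716×10^5 s, and t = π√(a_t³/μ).
So a_t = (μ t²/π²)^(1/3) = (3.702×10^6 × (2.2716×10^5)² / π²)^(1/3) = 2.6849×10^5 km.
Since a_t = (r₁ + r₂)/2, r₂ = 2a_t − r₁ = 2×2.6849×10^5 − 1.030×10^5 = 4.3398×10^5 km.

r₂ = 4.34×10^5 km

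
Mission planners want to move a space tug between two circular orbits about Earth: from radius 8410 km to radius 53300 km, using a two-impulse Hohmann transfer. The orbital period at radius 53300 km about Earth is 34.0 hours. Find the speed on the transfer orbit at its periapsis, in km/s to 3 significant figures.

v = 9.05 km/s

From Kepler's third law T² = 4π²r³/μ at r = 53300 km, T = 34.0 hours = 34.0 × 3600 s = 1.224×10^5 s: μ = 4π²r³/T² = 3.99005×10^5 km³/s².
The Hohmann ellipse has a_t = (r₁ + r₂)/2 = 30855 km.
At periapsis, r = 8410 km.
Vis-viva: v = √[μ(2/r − 1/a_t)] = √[3.99005×10^5 × (2/8410 − 1/30855)] = 9.053 km/s.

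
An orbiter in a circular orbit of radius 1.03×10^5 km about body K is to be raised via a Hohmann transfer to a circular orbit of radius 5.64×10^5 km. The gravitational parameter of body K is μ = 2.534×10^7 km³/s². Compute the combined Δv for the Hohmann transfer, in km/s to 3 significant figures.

Transfer-ellipse semi-major axis a_t = (r₁ + r₂)/2 = (1.030×10^5 + 5.640×10^5)/2 = 3.335×10^5 km.
Circular speed at r₁: v₁ = √(μ/r₁) = √(2.534×10^7/1.030×10^5) = 15.685 km/s.
On the transfer ellipse at r₁, vis-viva equation gives v_p = √[μ(2/r₁ − 1/a_t)] = 20.397 km/s.
First burn Δv₁ = |v_p − v₁| = 4.712 km/s.
At r₂, v₂ = √(μ/r₂) = 6.703 km/s.
Transfer-orbit speed at r₂: v_a = √[μ(2/r₂ − 1/a_t)] = 3.725 km/s.
Second burn Δv₂ = |v₂ − v_a| = 2.978 km/s.
Δv = Δv₁ + Δv₂ = 4.712 + 2.978 = 7.690 km/s.

Δv = 7.69 km/s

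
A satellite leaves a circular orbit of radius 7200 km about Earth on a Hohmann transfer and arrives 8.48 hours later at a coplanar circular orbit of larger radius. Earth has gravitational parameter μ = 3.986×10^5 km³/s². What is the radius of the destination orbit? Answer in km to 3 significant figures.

r₂ = 59800 km

Transfer time t = 8.48 hours = 30528 s, and t = π√(a_t³/μ).
So a_t = (μ t²/π²)^(1/3) = (3.986×10^5 × (30528)² / π²)^(1/3) = 33513 km.
Since a_t = (r₁ + r₂)/2, r₂ = 2a_t − r₁ = 2×33513 − 7200 = 59826 km.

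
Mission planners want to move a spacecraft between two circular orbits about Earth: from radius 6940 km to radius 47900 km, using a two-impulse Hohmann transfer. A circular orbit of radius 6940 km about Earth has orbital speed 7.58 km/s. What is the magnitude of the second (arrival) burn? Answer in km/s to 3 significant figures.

From the circular-orbit relation v² = μ/r at r = 6940 km: μ = v²r = (7.58)² × 6940 = 3.98747×10^5 km³/s².
Semi-major axis of the transfer orbit: a_t = (6940 + 47900)/2 = 27420 km.
Circular speed at r = 47900 km: v_c = √(μ/r) = 2.8852 km/s.
Vis-viva on the transfer ellipse at r = 47900 km gives v_t = √[μ(2/r − 1/a_t)] = 1.4515 km/s.
Δv₂ = |v_t − v_c| = |1.4515 − 2.8852| = 1.434 km/s.

Δv₂ = 1.43 km/s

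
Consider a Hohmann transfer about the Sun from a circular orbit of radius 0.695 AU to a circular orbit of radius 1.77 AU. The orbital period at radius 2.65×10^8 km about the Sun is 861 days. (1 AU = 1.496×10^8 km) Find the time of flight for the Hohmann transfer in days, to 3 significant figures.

t = 250 days

From Kepler's third law T² = 4π²r³/μ at r = 2.65×10^8 km, T = 861 days = 861 × 86400 s = 7.43904×10^7 s: μ = 4π²r³/T² = 1.32759×10^11 km³/s².
In km: r₁ = 0.695 × 1.496×10^8 = 1.03972×10^8 km; r₂ = 1.77 × 1.496×10^8 = 2.64792×10^8 km.
Transfer-ellipse semi-major axis a_t = (r₁ + r₂)/2 = (1.03972×10^8 + 2.64792×10^8)/2 = 1.84382×10^8 km.
Transfer time t = π√(a_t³/μ) = π√((1.84382×10^8)³ / 1.32759×10^11) = 2.159×10^7 s.
Converting: 2.159×10^7 s ÷ 86400 s/day = 250 days.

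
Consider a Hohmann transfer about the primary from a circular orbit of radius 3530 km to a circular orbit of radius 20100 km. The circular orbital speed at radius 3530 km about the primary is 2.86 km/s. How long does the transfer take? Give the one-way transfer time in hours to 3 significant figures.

t = 6.60 hours

From the circular-orbit relation v² = μ/r at r = 3530 km: μ = v²r = (2.86)² × 3530 = 28874.0 km³/s².
The Hohmann ellipse has a_t = (r₁ + r₂)/2 = 11815 km.
By Kepler's third law the transfer-orbit period is T = 2π√(a_t³/μ), so t = T/2 = 23744 s.
Converting: 23744 s ÷ 3600 s/hour = 6.60 hours.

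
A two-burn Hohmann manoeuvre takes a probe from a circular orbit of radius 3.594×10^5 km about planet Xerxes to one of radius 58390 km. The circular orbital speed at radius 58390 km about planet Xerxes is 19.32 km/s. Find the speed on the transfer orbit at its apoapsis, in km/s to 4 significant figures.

v = 4.117 km/s

From the circular-orbit relation v² = μ/r at r = 58390 km: μ = v²r = (19.32)² × 58390 = 2.17948×10^7 km³/s².
The Hohmann ellipse has a_t = (r₁ + r₂)/2 = 2.08895×10^5 km.
The apoapsis of the transfer ellipse is at r = 3.594×10^5 km.
Applying v² = μ(2/r − 1/a_t): v = 4.117 km/s.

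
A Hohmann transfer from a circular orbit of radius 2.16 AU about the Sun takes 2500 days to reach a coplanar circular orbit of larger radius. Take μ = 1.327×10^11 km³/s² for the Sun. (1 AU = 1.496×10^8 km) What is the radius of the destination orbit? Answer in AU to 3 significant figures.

In km: r₁ = 2.16 × 1.496×10^8 = 3.23136×10^8 km.
Transfer time t = 2500 days = 2.160×10^8 s, and t = π√(a_t³/μ).
So a_t = (μ t²/π²)^(1/3) = (1.327×10^11 × (2.160×10^8)² / π²)^(1/3) = 8.5604×10^8 km.
Since a_t = (r₁ + r₂)/2, r₂ = 2a_t − r₁ = 2×8.5604×10^8 − 3.23136×10^8 = 1.388944×10^9 km.
In AU: r₂ = 1.388944×10^9 / 1.496×10^8 = 9.28 AU.

r₂ = 9.28 AU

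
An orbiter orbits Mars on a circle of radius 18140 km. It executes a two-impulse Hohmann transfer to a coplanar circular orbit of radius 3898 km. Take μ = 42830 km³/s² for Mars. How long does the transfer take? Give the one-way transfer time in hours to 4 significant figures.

Transfer-ellipse semi-major axis a_t = (r₁ + r₂)/2 = (18140 + 3898)/2 = 11019 km.
Transfer time t = π√(a_t³/μ) = π√((11019)³ / 42830) = 17558.6 s.
Converting: 17558.6 s ÷ 3600 s/hour = 4.877 hours.

t = 4.877 hours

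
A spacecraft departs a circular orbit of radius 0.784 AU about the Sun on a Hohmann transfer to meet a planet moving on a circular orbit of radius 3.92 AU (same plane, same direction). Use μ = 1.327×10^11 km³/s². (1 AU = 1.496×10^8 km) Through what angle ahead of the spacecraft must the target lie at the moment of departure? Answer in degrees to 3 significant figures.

φ = 96.3°

In km: r₁ = 0.784 × 1.496×10^8 = 1.172864×10^8 km; r₂ = 3.92 × 1.496×10^8 = 5.86432×10^8 km.
Transfer-ellipse semi-major axis a_t = (r₁ + r₂)/2 = (1.172864×10^8 + 5.86432×10^8)/2 = 3.518592×10^8 km.
Transfer time t = π√(a_t³/μ) = 5.6920×10^7 s.
Target angular speed ω₂ = √(μ/r₂³) = 2.5651×10^-8 rad/s.
Angle swept by the target during transfer: ω₂·t = 1.4601 rad = 83.66°.
Arrival is 180° from departure on the ellipse, so φ = 180° − 83.66° = 96.3°.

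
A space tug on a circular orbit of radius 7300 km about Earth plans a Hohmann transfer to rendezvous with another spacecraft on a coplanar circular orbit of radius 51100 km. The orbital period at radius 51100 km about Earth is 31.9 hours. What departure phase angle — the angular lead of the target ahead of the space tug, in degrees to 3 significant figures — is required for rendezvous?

φ = 102°

From Kepler's third law T² = 4π²r³/μ at r = 51100 km, T = 31.9 hours = 31.9 × 3600 s = 1.1484×10^5 s: μ = 4π²r³/T² = 3.99426×10^5 km³/s².
Semi-major axis of the transfer orbit: a_t = (7300 + 51100)/2 = 29200 km.
The half-period of the transfer ellipse is t = π√(a_t³/μ) = 24800 s.
Target angular speed ω₂ = √(μ/r₂³) = 5.471×10^-5 rad/s.
Angle swept by the target during transfer: ω₂·t = 1.357 rad = 77.75°.
The space tug traverses 180° on the transfer ellipse, so the target must lead by 180° − 77.75° = 102°.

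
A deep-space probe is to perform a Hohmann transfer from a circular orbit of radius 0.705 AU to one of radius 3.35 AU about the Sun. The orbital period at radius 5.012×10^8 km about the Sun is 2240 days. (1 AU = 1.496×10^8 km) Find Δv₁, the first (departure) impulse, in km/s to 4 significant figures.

Δv₁ = 10.12 km/s

From Kepler's third law T² = 4π²r³/μ at r = 5.012×10^8 km, T = 2240 days = 2240 × 86400 s = 1.93536×10^8 s: μ = 4π²r³/T² = 1.32700×10^11 km³/s².
In km: r₁ = 0.705 × 1.496×10^8 = 1.05468×10^8 km; r₂ = 3.35 × 1.496×10^8 = 5.0116×10^8 km.
Transfer-ellipse semi-major axis a_t = (r₁ + r₂)/2 = (1.05468×10^8 + 5.0116×10^8)/2 = 3.03314×10^8 km.
On the circular orbit at r = 1.05468×10^8 km, v_c = √(μ/r) = 35.47 km/s.
Vis-viva on the transfer ellipse at r = 1.05468×10^8 km gives v_t = √[μ(2/r − 1/a_t)] = 45.59 km/s.
Δv₁ = |v_t − v_c| = |45.59 − 35.47| = 10.12 km/s.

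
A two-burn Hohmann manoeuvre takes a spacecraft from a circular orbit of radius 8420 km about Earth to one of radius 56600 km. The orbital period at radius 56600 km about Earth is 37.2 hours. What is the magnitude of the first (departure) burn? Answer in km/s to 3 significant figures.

Δv₁ = 2.20 km/s

From Kepler's third law T² = 4π²r³/μ at r = 56600 km, T = 37.2 hours = 37.2 × 3600 s = 1.3392×10^5 s: μ = 4π²r³/T² = 3.99133×10^5 km³/s².
The Hohmann ellipse has a_t = (r₁ + r₂)/2 = 32510 km.
On the circular orbit at r = 8420 km, v_c = √(μ/r) = 6.885 km/s.
Vis-viva on the transfer ellipse at r = 8420 km gives v_t = √[μ(2/r − 1/a_t)] = 9.085 km/s.
Δv₁ = |v_t − v_c| = |9.085 − 6.885| = 2.200 km/s.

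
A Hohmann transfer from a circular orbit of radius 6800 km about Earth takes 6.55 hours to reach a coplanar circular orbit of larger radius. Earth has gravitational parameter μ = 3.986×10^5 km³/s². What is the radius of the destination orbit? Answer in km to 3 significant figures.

r₂ = 49600 km

Transfer time t = 6.55 hours = 23580 s, and t = π√(a_t³/μ).
So a_t = (μ t²/π²)^(1/3) = (3.986×10^5 × (23580)² / π²)^(1/3) = 28213 km.
Since a_t = (r₁ + r₂)/2, r₂ = 2a_t − r₁ = 2×28213 − 6800 = 49626 km.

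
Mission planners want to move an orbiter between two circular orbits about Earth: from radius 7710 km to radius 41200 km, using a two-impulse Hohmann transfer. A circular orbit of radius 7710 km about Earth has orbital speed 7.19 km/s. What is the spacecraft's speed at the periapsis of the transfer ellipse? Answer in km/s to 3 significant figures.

From the circular-orbit relation v² = μ/r at r = 7710 km: μ = v²r = (7.19)² × 7710 = 3.98577×10^5 km³/s².
Transfer-ellipse semi-major axis a_t = (r₁ + r₂)/2 = (7710 + 41200)/2 = 24455 km.
At periapsis, r = 7710 km.
From the vis-viva equation, v = √[μ(2/r − 1/a_t)] = 9.332 km/s.

v = 9.33 km/s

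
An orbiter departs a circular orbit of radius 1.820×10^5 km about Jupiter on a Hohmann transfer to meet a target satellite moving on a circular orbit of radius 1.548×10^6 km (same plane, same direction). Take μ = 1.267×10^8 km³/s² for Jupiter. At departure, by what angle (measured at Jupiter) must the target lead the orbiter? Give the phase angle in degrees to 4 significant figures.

Transfer-ellipse semi-major axis a_t = (r₁ + r₂)/2 = (1.820×10^5 + 1.548×10^6)/2 = 8.650×10^5 km.
The half-period of the transfer ellipse is t = π√(a_t³/μ) = 2.2454×10^5 s.
The target's mean motion on its circular orbit is ω₂ = √(μ/r₂³) = 5.8443×10^-6 rad/s.
Angle swept by the target during transfer: ω₂·t = 1.3123 rad = 75.19°.
Arrival is 180° from departure on the ellipse, so φ = 180° − 75.19° = 104.8°.

φ = 104.8°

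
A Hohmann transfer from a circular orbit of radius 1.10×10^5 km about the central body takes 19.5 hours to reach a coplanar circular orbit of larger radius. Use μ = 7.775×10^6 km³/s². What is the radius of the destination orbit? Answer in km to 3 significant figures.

Transfer time t = 19.5 hours = 70200 s, and t = π√(a_t³/μ).
So a_t = (μ t²/π²)^(1/3) = (7.775×10^6 × (70200)² / π²)^(1/3) = 1.5717×10^5 km.
Since a_t = (r₁ + r₂)/2, r₂ = 2a_t − r₁ = 2×1.5717×10^5 − 1.100×10^5 = 2.0434×10^5 km.

r₂ = 2.04×10^5 km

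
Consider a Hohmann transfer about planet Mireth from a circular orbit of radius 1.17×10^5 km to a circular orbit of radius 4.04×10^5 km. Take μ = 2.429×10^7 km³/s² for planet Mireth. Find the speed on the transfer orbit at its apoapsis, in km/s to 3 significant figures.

Transfer-ellipse semi-major axis a_t = (r₁ + r₂)/2 = (1.170×10^5 + 4.040×10^5)/2 = 2.605×10^5 km.
The apoapsis of the transfer ellipse is at r = 4.040×10^5 km.
Applying v² = μ(2/r − 1/a_t): v = 5.197 km/s.

v = 5.20 km/s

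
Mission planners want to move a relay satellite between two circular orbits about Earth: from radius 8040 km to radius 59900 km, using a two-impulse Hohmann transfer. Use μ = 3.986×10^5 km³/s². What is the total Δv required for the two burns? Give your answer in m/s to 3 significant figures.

Δv = 3630 m/s

Semi-major axis of the transfer orbit: a_t = (8040 + 59900)/2 = 33970 km.
Circular speed at r₁: v₁ = √(μ/r₁) = √(3.986×10^5/8040) = 7.0411 km/s.
Transfer-orbit speed at r₁ (vis-viva): v_p = √[μ(2/r₁ − 1/a_t)] = 9.3499 km/s.
First burn Δv₁ = |v_p − v₁| = 2.3088 km/s.
Circular speed at r₂: v₂ = √(μ/r₂) = 2.5796 km/s.
Transfer-orbit speed at r₂: v_a = √[μ(2/r₂ − 1/a_t)] = 1.2550 km/s.
Second burn Δv₂ = |v₂ − v_a| = 1.3246 km/s.
Total Δv = Δv₁ + Δv₂ = 3.633 km/s.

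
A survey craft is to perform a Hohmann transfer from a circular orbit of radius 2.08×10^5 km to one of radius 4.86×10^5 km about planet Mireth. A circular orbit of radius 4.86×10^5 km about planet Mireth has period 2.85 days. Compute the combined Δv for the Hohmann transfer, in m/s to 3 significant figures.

From Kepler's third law T² = 4π²r³/μ at r = 4.86×10^5 km, T = 2.85 days = 2.85 × 86400 s = 2.4624×10^5 s: μ = 4π²r³/T² = 7.47397×10^7 km³/s².
The Hohmann ellipse has a_t = (r₁ + r₂)/2 = 3.470×10^5 km.
At r₁ the circular-orbit speed is v₁ = √(μ/r₁) = 18.9559 km/s.
On the transfer ellipse at r₁, vis-viva equation gives v_p = √[μ(2/r₁ − 1/a_t)] = 22.4335 km/s.
First burn Δv₁ = |v_p − v₁| = 3.4776 km/s.
Circular speed at r₂: v₂ = √(μ/r₂) = 12.401 km/s.
Transfer-orbit speed at r₂: v_a = √[μ(2/r₂ − 1/a_t)] = 9.6012 km/s.
Second burn Δv₂ = |v₂ − v_a| = 2.7998 km/s.
Total Δv = Δv₁ + Δv₂ = 6.277 km/s.

Δv = 6280 m/s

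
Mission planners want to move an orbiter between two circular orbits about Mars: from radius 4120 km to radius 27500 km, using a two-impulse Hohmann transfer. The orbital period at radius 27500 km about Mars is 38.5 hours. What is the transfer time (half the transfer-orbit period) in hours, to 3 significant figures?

From Kepler's third law T² = 4π²r³/μ at r = 27500 km, T = 38.5 hours = 38.5 × 3600 s = 1.386×10^5 s: μ = 4π²r³/T² = 42739.7 km³/s².
Semi-major axis of the transfer orbit: a_t = (4120 + 27500)/2 = 15810 km.
By Kepler's third law the transfer-orbit period is T = 2π√(a_t³/μ), so t = T/2 = 30210 s.
Converting: 30210 s ÷ 3600 s/hour = 8.39 hours.

t = 8.39 hours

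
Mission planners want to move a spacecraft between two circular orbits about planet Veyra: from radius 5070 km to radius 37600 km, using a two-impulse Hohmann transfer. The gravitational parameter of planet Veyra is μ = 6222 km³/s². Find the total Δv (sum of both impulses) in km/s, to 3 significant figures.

Δv = 0.571 km/s

Semi-major axis of the transfer orbit: a_t = (5070 + 37600)/2 = 21335 km.
Circular speed at r₁: v₁ = √(μ/r₁) = √(6222/5070) = 1.1078 km/s.
Transfer-orbit speed at r₁ (v² = μ(2/r − 1/a)): v_p = √[μ(2/r₁ − 1/a_t)] = 1.4706 km/s.
First burn Δv₁ = |v_p − v₁| = 0.3628 km/s.
Circular speed at r₂: v₂ = √(μ/r₂) = 0.4068 km/s.
Transfer-orbit speed at r₂: v_a = √[μ(2/r₂ − 1/a_t)] = 0.1983 km/s.
Second burn Δv₂ = |v₂ − v_a| = 0.2085 km/s.
Total Δv = Δv₁ + Δv₂ = 0.5713 km/s.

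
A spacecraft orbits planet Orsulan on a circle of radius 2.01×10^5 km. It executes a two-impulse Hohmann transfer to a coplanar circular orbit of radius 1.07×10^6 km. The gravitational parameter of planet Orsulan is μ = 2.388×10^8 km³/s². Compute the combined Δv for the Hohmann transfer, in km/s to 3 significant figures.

The Hohmann ellipse has a_t = (r₁ + r₂)/2 = 6.355×10^5 km.
Circular speed at r₁: v₁ = √(μ/r₁) = √(2.388×10^8/2.010×10^5) = 34.468 km/s.
On the transfer ellipse at r₁, vis-viva equation gives v_p = √[μ(2/r₁ − 1/a_t)] = 44.725 km/s.
First burn Δv₁ = |v_p − v₁| = 10.257 km/s.
At r₂, v₂ = √(μ/r₂) = 14.93913 km/s.
Transfer-orbit speed at r₂: v_a = √[μ(2/r₂ − 1/a_t)] = 8.401668 km/s.
Second burn Δv₂ = |v₂ − v_a| = 6.5375 km/s.
Δv = Δv₁ + Δv₂ = 10.257 + 6.5375 = 16.79 km/s.

Δv = 16.8 km/s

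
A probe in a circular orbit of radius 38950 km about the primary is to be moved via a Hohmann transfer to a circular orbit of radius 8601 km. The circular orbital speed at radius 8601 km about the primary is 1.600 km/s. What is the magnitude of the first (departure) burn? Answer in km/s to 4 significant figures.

From the circular-orbit relation v² = μ/r at r = 8601 km: μ = v²r = (1.600)² × 8601 = 22018.6 km³/s².
Semi-major axis of the transfer orbit: a_t = (38950 + 8601)/2 = 23775.5 km.
Circular speed at r = 38950 km: v_c = √(μ/r) = 0.751866 km/s.
Transfer-orbit speed at the same r (vis-viva, a = a_t): v_t = √[μ(2/r − 1/a_t)] = 0.452221 km/s.
Δv₁ = |v_t − v_c| = |0.452221 − 0.751866| = 0.2996 km/s.

Δv₁ = 0.2996 km/s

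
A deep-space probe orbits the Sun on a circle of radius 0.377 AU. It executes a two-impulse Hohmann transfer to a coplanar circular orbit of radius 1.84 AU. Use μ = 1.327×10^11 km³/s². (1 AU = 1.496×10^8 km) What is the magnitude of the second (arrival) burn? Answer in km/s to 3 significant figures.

In km: r₁ = 0.377 × 1.496×10^8 = 5.63992×10^7 km; r₂ = 1.84 × 1.496×10^8 = 2.75264×10^8 km.
The Hohmann ellipse has a_t = (r₁ + r₂)/2 = 1.658316×10^8 km.
Circular speed at r = 2.75264×10^8 km: v_c = √(μ/r) = 21.9564 km/s.
Vis-viva on the transfer ellipse at r = 2.75264×10^8 km gives v_t = √[μ(2/r − 1/a_t)] = 12.8045 km/s.
Δv₂ = |v_t − v_c| = |12.8045 − 21.9564| = 9.152 km/s.

Δv₂ = 9.15 km/s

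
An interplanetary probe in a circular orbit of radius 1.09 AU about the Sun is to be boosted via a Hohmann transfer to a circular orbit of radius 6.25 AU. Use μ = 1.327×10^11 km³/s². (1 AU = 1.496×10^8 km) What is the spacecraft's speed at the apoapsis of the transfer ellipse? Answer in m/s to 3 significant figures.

v = 6490 m/s

In km: r₁ = 1.09 × 1.496×10^8 = 1.63064×10^8 km; r₂ = 6.25 × 1.496×10^8 = 9.350×10^8 km.
Transfer-ellipse semi-major axis a_t = (r₁ + r₂)/2 = (1.63064×10^8 + 9.350×10^8)/2 = 5.49032×10^8 km.
At apoapsis, r = 9.350×10^8 km.
From the vis-viva equation, v = √[μ(2/r − 1/a_t)] = 6.492 km/s.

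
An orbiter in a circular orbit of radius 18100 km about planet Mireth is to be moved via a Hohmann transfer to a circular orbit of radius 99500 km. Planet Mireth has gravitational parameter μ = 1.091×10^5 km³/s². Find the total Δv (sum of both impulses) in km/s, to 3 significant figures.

Transfer-ellipse semi-major axis a_t = (r₁ + r₂)/2 = (18100 + 99500)/2 = 58800 km.
Circular speed at r₁: v₁ = √(μ/r₁) = √(1.091×10^5/18100) = 2.4551 km/s.
On the transfer ellipse at r₁, v² = μ(2/r − 1/a) gives v_p = √[μ(2/r₁ − 1/a_t)] = 3.1937 km/s.
First burn Δv₁ = |v_p − v₁| = 0.7386 km/s.
At r₂, v₂ = √(μ/r₂) = 1.04713 km/s.
Transfer-orbit speed at r₂: v_a = √[μ(2/r₂ − 1/a_t)] = 0.580967 km/s.
Second burn Δv₂ = |v₂ − v_a| = 0.4662 km/s.
Total Δv = Δv₁ + Δv₂ = 1.205 km/s.

Δv = 1.20 km/s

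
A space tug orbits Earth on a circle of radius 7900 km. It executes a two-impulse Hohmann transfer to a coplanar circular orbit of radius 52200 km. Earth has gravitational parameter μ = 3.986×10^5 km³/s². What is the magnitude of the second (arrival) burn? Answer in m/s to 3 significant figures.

Δv₂ = 1350 m/s

The Hohmann ellipse has a_t = (r₁ + r₂)/2 = 30050 km.
On the circular orbit at r = 52200 km, v_c = √(μ/r) = 2.763 km/s.
Vis-viva on the transfer ellipse at r = 52200 km gives v_t = √[μ(2/r − 1/a_t)] = 1.417 km/s.
Δv₂ = |v_t − v_c| = |1.417 − 2.763| = 1.346 km/s.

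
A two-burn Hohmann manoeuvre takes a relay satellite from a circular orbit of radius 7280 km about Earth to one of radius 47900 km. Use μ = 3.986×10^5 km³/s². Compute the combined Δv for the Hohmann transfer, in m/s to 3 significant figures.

Semi-major axis of the transfer orbit: a_t = (7280 + 47900)/2 = 27590 km.
Circular speed at r₁: v₁ = √(μ/r₁) = √(3.986×10^5/7280) = 7.400 km/s.
Transfer-orbit speed at r₁ (vis-viva): v_p = √[μ(2/r₁ − 1/a_t)] = 9.750 km/s.
First burn Δv₁ = |v_p − v₁| = 2.350 km/s.
Circular speed at r₂: v₂ = √(μ/r₂) = 2.885 km/s.
Transfer-orbit speed at r₂: v_a = √[μ(2/r₂ − 1/a_t)] = 1.482 km/s.
Second burn Δv₂ = |v₂ − v_a| = 1.403 km/s.
Total Δv = Δv₁ + Δv₂ = 3.753 km/s.

Δv = 3750 m/s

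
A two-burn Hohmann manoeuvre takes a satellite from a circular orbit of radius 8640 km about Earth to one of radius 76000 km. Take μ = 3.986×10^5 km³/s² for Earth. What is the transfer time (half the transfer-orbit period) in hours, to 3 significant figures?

t = 12.0 hours

Semi-major axis of the transfer orbit: a_t = (8640 + 76000)/2 = 42320 km.
Half the transfer-orbit period gives t = π√(a_t³/μ) = 43320 s.
Converting: 43320 s ÷ 3600 s/hour = 12.0 hours.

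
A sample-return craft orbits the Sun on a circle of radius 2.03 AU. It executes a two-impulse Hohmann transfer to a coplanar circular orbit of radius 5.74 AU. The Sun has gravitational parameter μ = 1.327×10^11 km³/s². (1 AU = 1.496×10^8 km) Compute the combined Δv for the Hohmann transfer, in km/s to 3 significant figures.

Δv = 7.95 km/s

In km: r₁ = 2.03 × 1.496×10^8 = 3.03688×10^8 km; r₂ = 5.74 × 1.496×10^8 = 8.58704×10^8 km.
The Hohmann ellipse has a_t = (r₁ + r₂)/2 = 5.81196×10^8 km.
At r₁ the circular-orbit speed is v₁ = √(μ/r₁) = 20.904 km/s.
Transfer-orbit speed at r₁ (vis-viva equation): v_p = √[μ(2/r₁ − 1/a_t)] = 25.409 km/s.
First burn Δv₁ = |v_p − v₁| = 4.505 km/s.
Circular speed at r₂: v₂ = √(μ/r₂) = 12.431 km/s.
Transfer-orbit speed at r₂: v_a = √[μ(2/r₂ − 1/a_t)] = 8.9860 km/s.
Second burn Δv₂ = |v₂ − v_a| = 3.445 km/s.
Δv = Δv₁ + Δv₂ = 4.505 + 3.445 = 7.950 km/s.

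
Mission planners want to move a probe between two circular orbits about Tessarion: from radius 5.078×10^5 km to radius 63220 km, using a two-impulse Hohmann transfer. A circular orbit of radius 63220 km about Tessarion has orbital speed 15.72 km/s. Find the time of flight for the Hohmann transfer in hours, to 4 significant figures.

t = 33.68 hours

From the circular-orbit relation v² = μ/r at r = 63220 km: μ = v²r = (15.72)² × 63220 = 1.56228×10^7 km³/s².
Transfer-ellipse semi-major axis a_t = (r₁ + r₂)/2 = (5.078×10^5 + 63220)/2 = 2.8551×10^5 km.
Half the transfer-orbit period gives t = π√(a_t³/μ) = 1.2126×10^5 s.
Converting: 1.2126×10^5 s ÷ 3600 s/hour = 33.68 hours.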